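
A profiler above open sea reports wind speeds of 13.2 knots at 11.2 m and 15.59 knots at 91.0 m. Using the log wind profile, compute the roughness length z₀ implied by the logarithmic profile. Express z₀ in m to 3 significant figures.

Log law: V(z) ∝ ln(z/z₀). With r = V₁/V₂ = 13.2/15.59 = 0.84670,
r · ln(z₂/z₀) = ln(z₁/z₀) ⇒ ln z₀ = (ln z₁ − r·ln z₂)/(1 − r)
ln z₀ = (2.41591 − 0.84670×4.51086) / 0.15330 = -9.1545
z₀ = exp(-9.1545) = 0.0001057 m

z₀ ≈ 0.000106 m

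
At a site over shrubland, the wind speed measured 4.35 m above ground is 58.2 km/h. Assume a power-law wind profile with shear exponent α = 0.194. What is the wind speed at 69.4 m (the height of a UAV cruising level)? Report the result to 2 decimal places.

99.60 km/h

Power-law profile: V₂ = V₁ · (z₂/z₁)^α
V₂ = 58.2 × (69.4/4.35)^0.194 = 58.2 × (15.9540)^0.194
    = 58.2 × 1.7114 = 99.6047 km/h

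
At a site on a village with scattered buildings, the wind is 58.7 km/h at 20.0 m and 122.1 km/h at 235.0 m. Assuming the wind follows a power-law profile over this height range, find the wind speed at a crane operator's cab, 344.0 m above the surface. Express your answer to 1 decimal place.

136.7 km/h

First find α: α = ln(V₂/V₁)/ln(z₂/z₁) = ln(122.1/58.7)/ln(235.0/20.0) = 0.73240/2.46385 = 0.2973
Extrapolate from 235.0 m to 344.0 m: V₃ = 122.1 × (344.0/235.0)^0.2973 = 122.1 × 1.1199 = 136.7443 km/h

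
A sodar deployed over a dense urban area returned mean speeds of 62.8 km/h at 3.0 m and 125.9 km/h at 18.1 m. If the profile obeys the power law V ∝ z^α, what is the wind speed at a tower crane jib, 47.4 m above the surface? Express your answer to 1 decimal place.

182.7 km/h

First find α: α = ln(V₂/V₁)/ln(z₂/z₁) = ln(125.9/62.8)/ln(18.1/3.0) = 0.69553/1.79730 = 0.3870
Extrapolate from 18.1 m to 47.4 m: V₃ = 125.9 × (47.4/18.1)^0.3870 = 125.9 × 1.4514 = 182.7365 km/h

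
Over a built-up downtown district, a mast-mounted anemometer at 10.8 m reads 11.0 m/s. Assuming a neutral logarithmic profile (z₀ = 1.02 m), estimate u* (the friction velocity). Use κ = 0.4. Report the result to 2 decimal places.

Log law: V(z) = (u*/κ) · ln(z/z₀) ⇒ u* = κ · V / ln(z/z₀)
u* = 0.4 × 11.0 / ln(10.8/1.02) = 0.4 × 11.0 / 2.3597
   = 4.4000 / 2.3597 = 1.8646 m/s

u* ≈ 1.86 m/s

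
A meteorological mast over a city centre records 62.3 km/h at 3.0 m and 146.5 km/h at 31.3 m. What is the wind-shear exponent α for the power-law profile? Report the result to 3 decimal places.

Power law: V₂/V₁ = (z₂/z₁)^α ⇒ α = ln(V₂/V₁) / ln(z₂/z₁)
α = ln(146.5/62.3) / ln(31.3/3.0) = ln(2.3515) / ln(10.4333)
  = 0.85506 / 2.34501 = 0.36463

α ≈ 0.365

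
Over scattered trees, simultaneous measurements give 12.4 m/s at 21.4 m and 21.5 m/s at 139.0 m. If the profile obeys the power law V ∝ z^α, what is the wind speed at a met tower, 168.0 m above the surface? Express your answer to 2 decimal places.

22.73 m/s

First find α: α = ln(V₂/V₁)/ln(z₂/z₁) = ln(21.5/12.4)/ln(139.0/21.4) = 0.55036/1.87108 = 0.2941
Extrapolate from 139.0 m to 168.0 m: V₃ = 21.5 × (168.0/139.0)^0.2941 = 21.5 × 1.0573 = 22.7324 m/s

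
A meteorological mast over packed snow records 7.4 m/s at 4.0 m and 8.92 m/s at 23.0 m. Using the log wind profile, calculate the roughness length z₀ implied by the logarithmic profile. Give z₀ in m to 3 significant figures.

Log law: V(z) ∝ ln(z/z₀). With r = V₁/V₂ = 7.4/8.92 = 0.82960,
r · ln(z₂/z₀) = ln(z₁/z₀) ⇒ ln z₀ = (ln z₁ − r·ln z₂)/(1 − r)
ln z₀ = (1.38629 − 0.82960×3.13549) / 0.17040 = -7.1295
z₀ = exp(-7.1295) = 0.0008011 m

z₀ ≈ 0.000801 m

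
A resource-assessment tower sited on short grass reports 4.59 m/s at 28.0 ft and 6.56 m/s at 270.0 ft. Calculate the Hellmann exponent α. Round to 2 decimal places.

α ≈ 0.16

Power law: V₂/V₁ = (z₂/z₁)^α ⇒ α = ln(V₂/V₁) / ln(z₂/z₁)
α = ln(6.56/4.59) / ln(270.0/28.0) = ln(1.4292) / ln(9.6429)
  = 0.35711 / 2.26622 = 0.15758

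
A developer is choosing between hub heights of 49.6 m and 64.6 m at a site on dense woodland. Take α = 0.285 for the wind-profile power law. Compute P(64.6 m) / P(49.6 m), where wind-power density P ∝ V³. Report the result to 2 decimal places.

Speed ratio: V_B/V_A = (z_B/z_A)^α = (64.6/49.6)^0.285 = (1.3024)^0.285 = 1.07821
Power-density ratio: P_B/P_A = (V_B/V_A)³ = (1.07821)³ = 1.25346

1.25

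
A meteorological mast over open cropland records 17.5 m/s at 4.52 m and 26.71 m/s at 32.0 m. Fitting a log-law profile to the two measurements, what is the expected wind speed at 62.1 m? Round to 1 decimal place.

Log law: V ∝ ln(z/z₀). From the pair, with r = V₁/V₂ = 0.65519,
ln z₀ = (ln z₁ − r·ln z₂)/(1 − r) = (1.5085 − 0.65519×3.4657)/0.34481 = -2.2104 → z₀ = 0.1097 m
V₃ = V₁ · ln(z₃/z₀)/ln(z₁/z₀) = 17.5 × 6.3392/3.7189 = 29.8299 m/s

29.8 m/s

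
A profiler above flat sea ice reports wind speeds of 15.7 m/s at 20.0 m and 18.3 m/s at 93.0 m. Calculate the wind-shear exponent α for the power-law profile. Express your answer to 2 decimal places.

α ≈ 0.10

Power law: V₂/V₁ = (z₂/z₁)^α ⇒ α = ln(V₂/V₁) / ln(z₂/z₁)
α = ln(18.3/15.7) / ln(93.0/20.0) = ln(1.1656) / ln(4.6500)
  = 0.15324 / 1.53687 = 0.09971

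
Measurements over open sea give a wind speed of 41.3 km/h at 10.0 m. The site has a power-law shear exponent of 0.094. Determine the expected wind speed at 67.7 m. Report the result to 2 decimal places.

49.43 km/h

Power-law profile: V₂ = V₁ · (z₂/z₁)^α
V₂ = 41.3 × (67.7/10.0)^0.094 = 41.3 × (6.7700)^0.094
    = 41.3 × 1.1969 = 49.4340 km/h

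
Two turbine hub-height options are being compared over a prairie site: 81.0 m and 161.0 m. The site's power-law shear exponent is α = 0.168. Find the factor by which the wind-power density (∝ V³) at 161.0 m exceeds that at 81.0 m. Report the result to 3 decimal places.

1.414

Speed ratio: V_B/V_A = (z_B/z_A)^α = (161.0/81.0)^0.168 = (1.9877)^0.168 = 1.12233
Power-density ratio: P_B/P_A = (V_B/V_A)³ = (1.12233)³ = 1.41372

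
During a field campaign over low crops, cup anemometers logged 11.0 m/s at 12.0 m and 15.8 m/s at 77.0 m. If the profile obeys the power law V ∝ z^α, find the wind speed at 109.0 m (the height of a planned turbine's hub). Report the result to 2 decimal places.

First find α: α = ln(V₂/V₁)/ln(z₂/z₁) = ln(15.8/11.0)/ln(77.0/12.0) = 0.36211/1.85890 = 0.1948
Extrapolate from 77.0 m to 109.0 m: V₃ = 15.8 × (109.0/77.0)^0.1948 = 15.8 × 1.0700 = 16.9067 m/s

16.91 m/s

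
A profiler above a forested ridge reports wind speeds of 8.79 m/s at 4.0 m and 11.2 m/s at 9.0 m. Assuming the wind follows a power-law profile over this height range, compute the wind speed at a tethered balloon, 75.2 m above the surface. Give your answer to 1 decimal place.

First find α: α = ln(V₂/V₁)/ln(z₂/z₁) = ln(11.2/8.79)/ln(9.0/4.0) = 0.24230/0.81093 = 0.2988
Extrapolate from 9.0 m to 75.2 m: V₃ = 11.2 × (75.2/9.0)^0.2988 = 11.2 × 1.8857 = 21.1201 m/s

21.1 m/s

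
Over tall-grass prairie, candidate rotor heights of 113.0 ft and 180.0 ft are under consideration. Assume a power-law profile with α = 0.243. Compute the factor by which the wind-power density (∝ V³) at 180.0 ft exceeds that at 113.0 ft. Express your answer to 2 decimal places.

Speed ratio: V_B/V_A = (z_B/z_A)^α = (180.0/113.0)^0.243 = (1.5929)^0.243 = 1.11978
Power-density ratio: P_B/P_A = (V_B/V_A)³ = (1.11978)³ = 1.40410

1.40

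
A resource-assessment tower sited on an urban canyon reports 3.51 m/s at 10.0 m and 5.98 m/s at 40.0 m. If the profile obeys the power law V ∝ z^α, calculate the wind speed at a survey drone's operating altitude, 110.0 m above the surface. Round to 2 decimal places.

8.82 m/s

First find α: α = ln(V₂/V₁)/ln(z₂/z₁) = ln(5.98/3.51)/ln(40.0/10.0) = 0.53280/1.38629 = 0.3843
Extrapolate from 40.0 m to 110.0 m: V₃ = 5.98 × (110.0/40.0)^0.3843 = 5.98 × 1.4752 = 8.8217 m/s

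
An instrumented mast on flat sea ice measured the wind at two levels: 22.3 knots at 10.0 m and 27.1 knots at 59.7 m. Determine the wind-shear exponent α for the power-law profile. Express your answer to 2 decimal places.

α ≈ 0.11

Power law: V₂/V₁ = (z₂/z₁)^α ⇒ α = ln(V₂/V₁) / ln(z₂/z₁)
α = ln(27.1/22.3) / ln(59.7/10.0) = ln(1.2152) / ln(5.9700)
  = 0.19495 / 1.78675 = 0.10911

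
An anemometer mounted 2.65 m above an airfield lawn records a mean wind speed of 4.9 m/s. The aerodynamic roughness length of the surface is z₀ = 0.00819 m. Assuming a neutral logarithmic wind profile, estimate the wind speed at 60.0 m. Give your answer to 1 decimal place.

Log law: V(z) ∝ ln(z/z₀), so V₂/V₁ = ln(z₂/z₀) / ln(z₁/z₀).
ln(60.0/0.00819) = 8.8992, ln(2.65/0.00819) = 5.7794
V₂ = 4.9 × 8.8992/5.7794 = 4.9 × 1.5398 = 7.5451 m/s

7.5 m/s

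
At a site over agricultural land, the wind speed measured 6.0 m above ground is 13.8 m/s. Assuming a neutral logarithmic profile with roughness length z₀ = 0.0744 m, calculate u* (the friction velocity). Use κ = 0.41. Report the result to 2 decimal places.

u* ≈ 1.29 m/s

Log law: V(z) = (u*/κ) · ln(z/z₀) ⇒ u* = κ · V / ln(z/z₀)
u* = 0.41 × 13.8 / ln(6.0/0.0744) = 0.41 × 13.8 / 4.3901
   = 5.6580 / 4.3901 = 1.2888 m/s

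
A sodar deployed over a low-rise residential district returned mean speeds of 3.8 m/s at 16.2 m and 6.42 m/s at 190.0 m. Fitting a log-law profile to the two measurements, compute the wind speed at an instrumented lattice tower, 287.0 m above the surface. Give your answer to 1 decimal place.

6.9 m/s

Log law: V ∝ ln(z/z₀). From the pair, with r = V₁/V₂ = 0.59190,
ln z₀ = (ln z₁ − r·ln z₂)/(1 − r) = (2.7850 − 0.59190×5.2470)/0.40810 = -0.7858 → z₀ = 0.4557 m
V₃ = V₁ · ln(z₃/z₀)/ln(z₁/z₀) = 3.8 × 6.4453/3.5709 = 6.8589 m/s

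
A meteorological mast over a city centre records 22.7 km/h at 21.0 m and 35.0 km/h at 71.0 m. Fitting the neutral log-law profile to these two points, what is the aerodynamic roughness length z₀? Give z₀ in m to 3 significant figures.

z₀ ≈ 2.22 m

Log law: V(z) ∝ ln(z/z₀). With r = V₁/V₂ = 22.7/35.0 = 0.64857,
r · ln(z₂/z₀) = ln(z₁/z₀) ⇒ ln z₀ = (ln z₁ − r·ln z₂)/(1 − r)
ln z₀ = (3.04452 − 0.64857×4.26268) / 0.35143 = 0.7964
z₀ = exp(0.7964) = 2.217 m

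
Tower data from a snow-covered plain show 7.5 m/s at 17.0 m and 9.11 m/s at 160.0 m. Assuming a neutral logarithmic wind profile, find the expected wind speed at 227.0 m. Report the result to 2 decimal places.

9.36 m/s

Log law: V ∝ ln(z/z₀). From the pair, with r = V₁/V₂ = 0.82327,
ln z₀ = (ln z₁ − r·ln z₂)/(1 − r) = (2.8332 − 0.82327×5.0752)/0.17673 = -7.6107 → z₀ = 0.0004951 m
V₃ = V₁ · ln(z₃/z₀)/ln(z₁/z₀) = 7.5 × 13.0357/10.4439 = 9.3612 m/s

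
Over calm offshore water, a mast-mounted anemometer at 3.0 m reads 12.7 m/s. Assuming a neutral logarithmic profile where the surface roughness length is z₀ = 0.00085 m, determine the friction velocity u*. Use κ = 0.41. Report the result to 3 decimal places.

Log law: V(z) = (u*/κ) · ln(z/z₀) ⇒ u* = κ · V / ln(z/z₀)
u* = 0.41 × 12.7 / ln(3.0/0.00085) = 0.41 × 12.7 / 8.1689
   = 5.2070 / 8.1689 = 0.6374 m/s

u* ≈ 0.637 m/s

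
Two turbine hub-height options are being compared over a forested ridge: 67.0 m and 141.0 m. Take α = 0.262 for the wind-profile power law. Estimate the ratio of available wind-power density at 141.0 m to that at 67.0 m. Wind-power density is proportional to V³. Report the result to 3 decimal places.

Speed ratio: V_B/V_A = (z_B/z_A)^α = (141.0/67.0)^0.262 = (2.1045)^0.262 = 1.21524
Power-density ratio: P_B/P_A = (V_B/V_A)³ = (1.21524)³ = 1.79470

1.795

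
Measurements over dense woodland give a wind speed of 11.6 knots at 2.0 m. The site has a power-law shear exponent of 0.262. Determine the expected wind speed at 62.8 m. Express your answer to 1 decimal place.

Power-law profile: V₂ = V₁ · (z₂/z₁)^α
V₂ = 11.6 × (62.8/2.0)^0.262 = 11.6 × (31.4000)^0.262
    = 11.6 × 2.4672 = 28.6189 knots

28.6 knots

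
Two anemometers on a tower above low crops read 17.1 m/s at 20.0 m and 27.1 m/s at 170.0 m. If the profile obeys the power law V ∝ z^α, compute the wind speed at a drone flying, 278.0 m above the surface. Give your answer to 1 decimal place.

First find α: α = ln(V₂/V₁)/ln(z₂/z₁) = ln(27.1/17.1)/ln(170.0/20.0) = 0.46046/2.14007 = 0.2152
Extrapolate from 170.0 m to 278.0 m: V₃ = 27.1 × (278.0/170.0)^0.2152 = 27.1 × 1.1116 = 30.1250 m/s

30.1 m/s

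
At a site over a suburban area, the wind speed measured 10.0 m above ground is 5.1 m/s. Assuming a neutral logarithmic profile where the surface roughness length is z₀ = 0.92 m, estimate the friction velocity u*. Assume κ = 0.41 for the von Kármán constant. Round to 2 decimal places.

u* ≈ 0.88 m/s

Log law: V(z) = (u*/κ) · ln(z/z₀) ⇒ u* = κ · V / ln(z/z₀)
u* = 0.41 × 5.1 / ln(10.0/0.92) = 0.41 × 5.1 / 2.3860
   = 2.0910 / 2.3860 = 0.8764 m/s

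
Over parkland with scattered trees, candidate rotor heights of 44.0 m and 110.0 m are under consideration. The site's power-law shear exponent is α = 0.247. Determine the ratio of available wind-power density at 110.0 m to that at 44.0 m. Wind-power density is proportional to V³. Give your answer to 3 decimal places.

Speed ratio: V_B/V_A = (z_B/z_A)^α = (110.0/44.0)^0.247 = (2.5000)^0.247 = 1.25398
Power-density ratio: P_B/P_A = (V_B/V_A)³ = (1.25398)³ = 1.97185

1.972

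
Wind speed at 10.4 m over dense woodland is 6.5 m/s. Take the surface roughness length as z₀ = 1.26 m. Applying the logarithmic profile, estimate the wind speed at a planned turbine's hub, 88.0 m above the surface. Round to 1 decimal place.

13.1 m/s

Log law: V(z) ∝ ln(z/z₀), so V₂/V₁ = ln(z₂/z₀) / ln(z₁/z₀).
ln(88.0/1.26) = 4.2462, ln(10.4/1.26) = 2.1107
V₂ = 6.5 × 4.2462/2.1107 = 6.5 × 2.0118 = 13.0765 m/s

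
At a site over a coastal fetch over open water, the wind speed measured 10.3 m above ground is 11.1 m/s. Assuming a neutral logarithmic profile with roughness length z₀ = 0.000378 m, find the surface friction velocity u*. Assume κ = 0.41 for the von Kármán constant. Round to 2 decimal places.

u* ≈ 0.45 m/s

Log law: V(z) = (u*/κ) · ln(z/z₀) ⇒ u* = κ · V / ln(z/z₀)
u* = 0.41 × 11.1 / ln(10.3/0.000378) = 0.41 × 11.1 / 10.2128
   = 4.5510 / 10.2128 = 0.4456 m/s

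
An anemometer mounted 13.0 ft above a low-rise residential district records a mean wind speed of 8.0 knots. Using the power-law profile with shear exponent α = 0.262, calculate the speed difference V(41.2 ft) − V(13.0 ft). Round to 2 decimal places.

2.82 knots

Power law: V₂ = V₁ · (z₂/z₁)^α = 8.0 × (3.1692)^0.262 = 10.8228 knots
ΔV = 10.8228 − 8.0 = 2.8228 knots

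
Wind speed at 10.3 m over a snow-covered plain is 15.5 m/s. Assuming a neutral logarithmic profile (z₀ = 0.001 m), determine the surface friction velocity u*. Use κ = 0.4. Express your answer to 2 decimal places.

u* ≈ 0.67 m/s

Log law: V(z) = (u*/κ) · ln(z/z₀) ⇒ u* = κ · V / ln(z/z₀)
u* = 0.4 × 15.5 / ln(10.3/0.001) = 0.4 × 15.5 / 9.2399
   = 6.2000 / 9.2399 = 0.6710 m/s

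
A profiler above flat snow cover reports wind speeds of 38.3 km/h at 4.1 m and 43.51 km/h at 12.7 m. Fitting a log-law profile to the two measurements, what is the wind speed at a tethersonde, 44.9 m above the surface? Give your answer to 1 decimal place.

49.3 km/h

Log law: V ∝ ln(z/z₀). From the pair, with r = V₁/V₂ = 0.88026,
ln z₀ = (ln z₁ − r·ln z₂)/(1 − r) = (1.4110 − 0.88026×2.5416)/0.11974 = -6.9004 → z₀ = 0.001007 m
V₃ = V₁ · ln(z₃/z₀)/ln(z₁/z₀) = 38.3 × 10.7049/8.3114 = 49.3293 km/h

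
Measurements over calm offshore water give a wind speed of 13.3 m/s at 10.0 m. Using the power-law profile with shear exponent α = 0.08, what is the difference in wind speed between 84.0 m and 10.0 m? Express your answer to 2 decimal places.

2.47 m/s

Power law: V₂ = V₁ · (z₂/z₁)^α = 13.3 × (8.4000)^0.08 = 15.7686 m/s
ΔV = 15.7686 − 13.3 = 2.4686 m/s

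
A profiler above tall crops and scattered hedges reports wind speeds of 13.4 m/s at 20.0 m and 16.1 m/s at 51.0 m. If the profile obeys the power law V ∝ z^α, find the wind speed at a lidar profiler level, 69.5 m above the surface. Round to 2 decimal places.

First find α: α = ln(V₂/V₁)/ln(z₂/z₁) = ln(16.1/13.4)/ln(51.0/20.0) = 0.18356/0.93609 = 0.1961
Extrapolate from 51.0 m to 69.5 m: V₃ = 16.1 × (69.5/51.0)^0.1961 = 16.1 × 1.0626 = 17.1074 m/s

17.11 m/s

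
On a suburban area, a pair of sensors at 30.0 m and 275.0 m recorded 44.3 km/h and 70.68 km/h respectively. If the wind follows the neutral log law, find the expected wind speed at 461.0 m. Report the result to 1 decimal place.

76.8 km/h

Log law: V ∝ ln(z/z₀). From the pair, with r = V₁/V₂ = 0.62677,
ln z₀ = (ln z₁ − r·ln z₂)/(1 − r) = (3.4012 − 0.62677×5.6168)/0.37323 = -0.3194 → z₀ = 0.7266 m
V₃ = V₁ · ln(z₃/z₀)/ln(z₁/z₀) = 44.3 × 6.4528/3.7206 = 76.8313 km/h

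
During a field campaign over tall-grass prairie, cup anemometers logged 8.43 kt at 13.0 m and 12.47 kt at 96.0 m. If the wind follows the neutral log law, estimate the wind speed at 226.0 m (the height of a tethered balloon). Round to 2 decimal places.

Log law: V ∝ ln(z/z₀). From the pair, with r = V₁/V₂ = 0.67602,
ln z₀ = (ln z₁ − r·ln z₂)/(1 − r) = (2.5649 − 0.67602×4.5643)/0.32398 = -1.6071 → z₀ = 0.2005 m
V₃ = V₁ · ln(z₃/z₀)/ln(z₁/z₀) = 8.43 × 7.0276/4.1720 = 14.2000 kt

14.20 kt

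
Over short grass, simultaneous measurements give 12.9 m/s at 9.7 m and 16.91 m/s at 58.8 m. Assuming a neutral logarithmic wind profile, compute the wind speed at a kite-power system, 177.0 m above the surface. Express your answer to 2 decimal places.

Log law: V ∝ ln(z/z₀). From the pair, with r = V₁/V₂ = 0.76286,
ln z₀ = (ln z₁ − r·ln z₂)/(1 − r) = (2.2721 − 0.76286×4.0741)/0.23714 = -3.5249 → z₀ = 0.02946 m
V₃ = V₁ · ln(z₃/z₀)/ln(z₁/z₀) = 12.9 × 8.7010/5.7970 = 19.3623 m/s

19.36 m/s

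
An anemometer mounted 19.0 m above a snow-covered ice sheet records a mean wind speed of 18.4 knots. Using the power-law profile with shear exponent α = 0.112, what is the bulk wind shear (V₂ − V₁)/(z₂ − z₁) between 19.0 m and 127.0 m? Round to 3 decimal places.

0.040 knots/m

Power law: V₂ = V₁ · (z₂/z₁)^α = 18.4 × (6.6842)^0.112 = 22.7627 knots
ΔV/Δz = (22.7627 − 18.4)/(127.0 − 19.0) = 4.3627/108.0000 = 0.04040 knots/m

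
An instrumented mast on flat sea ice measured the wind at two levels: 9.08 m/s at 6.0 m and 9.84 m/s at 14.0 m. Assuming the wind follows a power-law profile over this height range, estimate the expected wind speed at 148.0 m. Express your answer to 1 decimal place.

First find α: α = ln(V₂/V₁)/ln(z₂/z₁) = ln(9.84/9.08)/ln(14.0/6.0) = 0.08038/0.84730 = 0.0949
Extrapolate from 14.0 m to 148.0 m: V₃ = 9.84 × (148.0/14.0)^0.0949 = 9.84 × 1.2507 = 12.3070 m/s

12.3 m/s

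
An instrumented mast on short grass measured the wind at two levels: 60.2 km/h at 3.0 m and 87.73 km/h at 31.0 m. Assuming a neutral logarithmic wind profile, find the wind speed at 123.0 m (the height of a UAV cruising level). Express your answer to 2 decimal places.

Log law: V ∝ ln(z/z₀). From the pair, with r = V₁/V₂ = 0.68620,
ln z₀ = (ln z₁ − r·ln z₂)/(1 − r) = (1.0986 − 0.68620×3.4340)/0.31380 = -4.0082 → z₀ = 0.01817 m
V₃ = V₁ · ln(z₃/z₀)/ln(z₁/z₀) = 60.2 × 8.8203/5.1068 = 103.9765 km/h

103.98 km/h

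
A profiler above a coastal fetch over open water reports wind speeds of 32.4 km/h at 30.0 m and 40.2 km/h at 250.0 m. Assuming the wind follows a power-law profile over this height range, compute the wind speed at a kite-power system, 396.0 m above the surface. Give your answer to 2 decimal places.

42.13 km/h

First find α: α = ln(V₂/V₁)/ln(z₂/z₁) = ln(40.2/32.4)/ln(250.0/30.0) = 0.21571/2.12026 = 0.1017
Extrapolate from 250.0 m to 396.0 m: V₃ = 40.2 × (396.0/250.0)^0.1017 = 40.2 × 1.0479 = 42.1258 km/h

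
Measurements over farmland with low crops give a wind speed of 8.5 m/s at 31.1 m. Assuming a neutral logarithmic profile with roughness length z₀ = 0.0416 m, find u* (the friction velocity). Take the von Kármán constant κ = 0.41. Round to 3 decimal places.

Log law: V(z) = (u*/κ) · ln(z/z₀) ⇒ u* = κ · V / ln(z/z₀)
u* = 0.41 × 8.5 / ln(31.1/0.0416) = 0.41 × 8.5 / 6.6169
   = 3.4850 / 6.6169 = 0.5267 m/s

u* ≈ 0.527 m/s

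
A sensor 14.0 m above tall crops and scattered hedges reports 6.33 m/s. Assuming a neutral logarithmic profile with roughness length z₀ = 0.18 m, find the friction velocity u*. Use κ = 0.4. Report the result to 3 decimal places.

Log law: V(z) = (u*/κ) · ln(z/z₀) ⇒ u* = κ · V / ln(z/z₀)
u* = 0.4 × 6.33 / ln(14.0/0.18) = 0.4 × 6.33 / 4.3539
   = 2.5320 / 4.3539 = 0.5816 m/s

u* ≈ 0.582 m/s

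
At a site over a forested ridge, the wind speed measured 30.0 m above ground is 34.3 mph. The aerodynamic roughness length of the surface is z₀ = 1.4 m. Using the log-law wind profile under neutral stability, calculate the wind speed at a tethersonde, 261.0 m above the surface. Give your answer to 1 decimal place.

58.5 mph

Log law: V(z) ∝ ln(z/z₀), so V₂/V₁ = ln(z₂/z₀) / ln(z₁/z₀).
ln(261.0/1.4) = 5.2280, ln(30.0/1.4) = 3.0647
V₂ = 34.3 × 5.2280/3.0647 = 34.3 × 1.7059 = 58.5116 mph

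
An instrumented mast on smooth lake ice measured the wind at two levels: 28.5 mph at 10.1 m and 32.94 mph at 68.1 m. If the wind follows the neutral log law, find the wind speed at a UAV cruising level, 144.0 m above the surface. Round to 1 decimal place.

34.7 mph

Log law: V ∝ ln(z/z₀). From the pair, with r = V₁/V₂ = 0.86521,
ln z₀ = (ln z₁ − r·ln z₂)/(1 − r) = (2.3125 − 0.86521×4.2210)/0.13479 = -9.9376 → z₀ = 0.00004832 m
V₃ = V₁ · ln(z₃/z₀)/ln(z₁/z₀) = 28.5 × 14.9074/12.2501 = 34.6822 mph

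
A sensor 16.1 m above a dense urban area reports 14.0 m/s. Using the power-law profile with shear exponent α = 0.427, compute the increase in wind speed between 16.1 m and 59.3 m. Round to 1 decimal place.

10.4 m/s

Power law: V₂ = V₁ · (z₂/z₁)^α = 14.0 × (3.6832)^0.427 = 24.4291 m/s
ΔV = 24.4291 − 14.0 = 10.4291 m/s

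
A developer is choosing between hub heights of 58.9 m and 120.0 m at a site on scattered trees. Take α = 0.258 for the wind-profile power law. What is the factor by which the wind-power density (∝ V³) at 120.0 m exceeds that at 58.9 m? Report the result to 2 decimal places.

1.73

Speed ratio: V_B/V_A = (z_B/z_A)^α = (120.0/58.9)^0.258 = (2.0374)^0.258 = 1.20154
Power-density ratio: P_B/P_A = (V_B/V_A)³ = (1.20154)³ = 1.73467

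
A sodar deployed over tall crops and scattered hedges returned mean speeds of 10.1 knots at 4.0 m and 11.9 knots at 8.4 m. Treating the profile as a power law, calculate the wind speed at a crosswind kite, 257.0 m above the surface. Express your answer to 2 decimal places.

First find α: α = ln(V₂/V₁)/ln(z₂/z₁) = ln(11.9/10.1)/ln(8.4/4.0) = 0.16400/0.74194 = 0.2210
Extrapolate from 8.4 m to 257.0 m: V₃ = 11.9 × (257.0/8.4)^0.2210 = 11.9 × 2.1301 = 25.3481 knots

25.35 knots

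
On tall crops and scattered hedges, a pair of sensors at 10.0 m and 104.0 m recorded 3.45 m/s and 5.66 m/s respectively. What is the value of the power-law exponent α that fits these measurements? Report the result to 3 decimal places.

α ≈ 0.211

Power law: V₂/V₁ = (z₂/z₁)^α ⇒ α = ln(V₂/V₁) / ln(z₂/z₁)
α = ln(5.66/3.45) / ln(104.0/10.0) = ln(1.6406) / ln(10.4000)
  = 0.49505 / 2.34181 = 0.21140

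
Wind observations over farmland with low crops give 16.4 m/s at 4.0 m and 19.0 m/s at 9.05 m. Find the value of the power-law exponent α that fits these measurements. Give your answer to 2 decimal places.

α ≈ 0.18

Power law: V₂/V₁ = (z₂/z₁)^α ⇒ α = ln(V₂/V₁) / ln(z₂/z₁)
α = ln(19.0/16.4) / ln(9.05/4.0) = ln(1.1585) / ln(2.2625)
  = 0.14716 / 0.81647 = 0.18024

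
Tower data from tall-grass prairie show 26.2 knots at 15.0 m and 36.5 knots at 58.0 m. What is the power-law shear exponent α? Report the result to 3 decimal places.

Power law: V₂/V₁ = (z₂/z₁)^α ⇒ α = ln(V₂/V₁) / ln(z₂/z₁)
α = ln(36.5/26.2) / ln(58.0/15.0) = ln(1.3931) / ln(3.8667)
  = 0.33155 / 1.35239 = 0.24516

α ≈ 0.245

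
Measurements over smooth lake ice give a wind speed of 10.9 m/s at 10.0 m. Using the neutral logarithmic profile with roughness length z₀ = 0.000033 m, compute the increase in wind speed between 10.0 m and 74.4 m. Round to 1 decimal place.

1.7 m/s

Log law: V₂ = V₁ · ln(z₂/z₀)/ln(z₁/z₀) = 10.9 × 14.6285/12.6216 = 12.6331 m/s
ΔV = 12.6331 − 10.9 = 1.7331 m/s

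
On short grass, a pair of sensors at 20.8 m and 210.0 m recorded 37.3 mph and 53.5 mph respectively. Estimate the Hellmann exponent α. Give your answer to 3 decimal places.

α ≈ 0.156

Power law: V₂/V₁ = (z₂/z₁)^α ⇒ α = ln(V₂/V₁) / ln(z₂/z₁)
α = ln(53.5/37.3) / ln(210.0/20.8) = ln(1.4343) / ln(10.0962)
  = 0.36069 / 2.31215 = 0.15600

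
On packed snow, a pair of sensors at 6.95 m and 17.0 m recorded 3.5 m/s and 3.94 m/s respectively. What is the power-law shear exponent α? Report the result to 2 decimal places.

α ≈ 0.13

Power law: V₂/V₁ = (z₂/z₁)^α ⇒ α = ln(V₂/V₁) / ln(z₂/z₁)
α = ln(3.94/3.5) / ln(17.0/6.95) = ln(1.1257) / ln(2.4460)
  = 0.11842 / 0.89447 = 0.13239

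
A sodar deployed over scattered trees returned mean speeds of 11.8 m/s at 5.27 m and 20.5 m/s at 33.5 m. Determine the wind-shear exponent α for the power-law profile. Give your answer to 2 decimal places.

Power law: V₂/V₁ = (z₂/z₁)^α ⇒ α = ln(V₂/V₁) / ln(z₂/z₁)
α = ln(20.5/11.8) / ln(33.5/5.27) = ln(1.7373) / ln(6.3567)
  = 0.55233 / 1.84952 = 0.29863

α ≈ 0.30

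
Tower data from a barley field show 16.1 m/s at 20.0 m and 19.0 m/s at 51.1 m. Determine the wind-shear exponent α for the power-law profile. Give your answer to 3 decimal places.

Power law: V₂/V₁ = (z₂/z₁)^α ⇒ α = ln(V₂/V₁) / ln(z₂/z₁)
α = ln(19.0/16.1) / ln(51.1/20.0) = ln(1.1801) / ln(2.5550)
  = 0.16562 / 0.93805 = 0.17656

α ≈ 0.177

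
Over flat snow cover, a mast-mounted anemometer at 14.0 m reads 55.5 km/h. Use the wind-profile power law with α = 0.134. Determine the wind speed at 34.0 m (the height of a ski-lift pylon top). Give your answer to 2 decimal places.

Power-law profile: V₂ = V₁ · (z₂/z₁)^α
V₂ = 55.5 × (34.0/14.0)^0.134 = 55.5 × (2.4286)^0.134
    = 55.5 × 1.1263 = 62.5072 km/h

62.51 km/h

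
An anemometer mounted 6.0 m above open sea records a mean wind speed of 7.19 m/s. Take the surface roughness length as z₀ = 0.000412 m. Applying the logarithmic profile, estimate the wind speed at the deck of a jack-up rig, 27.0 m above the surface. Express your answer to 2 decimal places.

Log law: V(z) ∝ ln(z/z₀), so V₂/V₁ = ln(z₂/z₀) / ln(z₁/z₀).
ln(27.0/0.000412) = 11.0903, ln(6.0/0.000412) = 9.5862
V₂ = 7.19 × 11.0903/9.5862 = 7.19 × 1.1569 = 8.3181 m/s

8.32 m/s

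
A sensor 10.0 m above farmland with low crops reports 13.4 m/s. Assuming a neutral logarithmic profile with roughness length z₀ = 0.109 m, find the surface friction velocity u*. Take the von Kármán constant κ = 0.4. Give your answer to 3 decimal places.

u* ≈ 1.186 m/s

Log law: V(z) = (u*/κ) · ln(z/z₀) ⇒ u* = κ · V / ln(z/z₀)
u* = 0.4 × 13.4 / ln(10.0/0.109) = 0.4 × 13.4 / 4.5190
   = 5.3600 / 4.5190 = 1.1861 m/s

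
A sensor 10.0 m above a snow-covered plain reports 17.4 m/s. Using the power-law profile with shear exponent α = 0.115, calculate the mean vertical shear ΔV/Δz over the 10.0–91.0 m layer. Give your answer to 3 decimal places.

0.062 m/s/m

Power law: V₂ = V₁ · (z₂/z₁)^α = 17.4 × (9.1000)^0.115 = 22.4305 m/s
ΔV/Δz = (22.4305 − 17.4)/(91.0 − 10.0) = 5.0305/81.0000 = 0.06210 m/s/m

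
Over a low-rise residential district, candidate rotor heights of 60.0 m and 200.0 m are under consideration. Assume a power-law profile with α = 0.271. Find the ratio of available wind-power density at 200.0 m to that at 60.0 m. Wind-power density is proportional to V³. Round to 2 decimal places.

2.66

Speed ratio: V_B/V_A = (z_B/z_A)^α = (200.0/60.0)^0.271 = (3.3333)^0.271 = 1.38580
Power-density ratio: P_B/P_A = (V_B/V_A)³ = (1.38580)³ = 2.66134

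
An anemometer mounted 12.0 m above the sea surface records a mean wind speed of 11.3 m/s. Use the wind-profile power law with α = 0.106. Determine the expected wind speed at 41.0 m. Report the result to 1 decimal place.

12.9 m/s

Power-law profile: V₂ = V₁ · (z₂/z₁)^α
V₂ = 11.3 × (41.0/12.0)^0.106 = 11.3 × (3.4167)^0.106
    = 11.3 × 1.1391 = 12.8718 m/s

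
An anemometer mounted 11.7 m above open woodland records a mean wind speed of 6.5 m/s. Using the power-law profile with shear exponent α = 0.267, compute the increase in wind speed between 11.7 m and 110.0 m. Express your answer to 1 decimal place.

Power law: V₂ = V₁ · (z₂/z₁)^α = 6.5 × (9.4017)^0.267 = 11.8239 m/s
ΔV = 11.8239 − 6.5 = 5.3239 m/s

5.3 m/s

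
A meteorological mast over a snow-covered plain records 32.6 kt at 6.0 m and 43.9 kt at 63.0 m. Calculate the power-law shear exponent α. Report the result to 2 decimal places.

Power law: V₂/V₁ = (z₂/z₁)^α ⇒ α = ln(V₂/V₁) / ln(z₂/z₁)
α = ln(43.9/32.6) / ln(63.0/6.0) = ln(1.3466) / ln(10.5000)
  = 0.29760 / 2.35138 = 0.12657

α ≈ 0.13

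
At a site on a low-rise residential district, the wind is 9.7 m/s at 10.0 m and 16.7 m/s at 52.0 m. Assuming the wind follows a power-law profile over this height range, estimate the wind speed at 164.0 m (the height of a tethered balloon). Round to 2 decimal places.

First find α: α = ln(V₂/V₁)/ln(z₂/z₁) = ln(16.7/9.7)/ln(52.0/10.0) = 0.54328/1.64866 = 0.3295
Extrapolate from 52.0 m to 164.0 m: V₃ = 16.7 × (164.0/52.0)^0.3295 = 16.7 × 1.4601 = 24.3837 m/s

24.38 m/s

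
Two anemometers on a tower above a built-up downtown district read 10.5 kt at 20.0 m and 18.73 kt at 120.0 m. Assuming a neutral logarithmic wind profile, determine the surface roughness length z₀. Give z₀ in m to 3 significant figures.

Log law: V(z) ∝ ln(z/z₀). With r = V₁/V₂ = 10.5/18.73 = 0.56060,
r · ln(z₂/z₀) = ln(z₁/z₀) ⇒ ln z₀ = (ln z₁ − r·ln z₂)/(1 − r)
ln z₀ = (2.99573 − 0.56060×4.78749) / 0.43940 = 0.7098
z₀ = exp(0.7098) = 2.034 m

z₀ ≈ 2.03 m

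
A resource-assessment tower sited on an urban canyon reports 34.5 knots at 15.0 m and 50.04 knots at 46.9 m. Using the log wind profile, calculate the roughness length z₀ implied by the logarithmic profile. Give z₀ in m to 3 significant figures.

Log law: V(z) ∝ ln(z/z₀). With r = V₁/V₂ = 34.5/50.04 = 0.68945,
r · ln(z₂/z₀) = ln(z₁/z₀) ⇒ ln z₀ = (ln z₁ − r·ln z₂)/(1 − r)
ln z₀ = (2.70805 − 0.68945×3.84802) / 0.31055 = 0.1772
z₀ = exp(0.1772) = 1.194 m

z₀ ≈ 1.19 m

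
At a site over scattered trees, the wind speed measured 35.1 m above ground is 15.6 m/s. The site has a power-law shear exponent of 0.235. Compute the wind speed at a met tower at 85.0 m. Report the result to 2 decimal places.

Power-law profile: V₂ = V₁ · (z₂/z₁)^α
V₂ = 15.6 × (85.0/35.1)^0.235 = 15.6 × (2.4217)^0.235
    = 15.6 × 1.2310 = 19.2040 m/s

19.20 m/s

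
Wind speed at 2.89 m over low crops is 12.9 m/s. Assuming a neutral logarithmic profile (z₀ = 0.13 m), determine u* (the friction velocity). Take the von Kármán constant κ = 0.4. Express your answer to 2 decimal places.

u* ≈ 1.66 m/s

Log law: V(z) = (u*/κ) · ln(z/z₀) ⇒ u* = κ · V / ln(z/z₀)
u* = 0.4 × 12.9 / ln(2.89/0.13) = 0.4 × 12.9 / 3.1015
   = 5.1600 / 3.1015 = 1.6637 m/s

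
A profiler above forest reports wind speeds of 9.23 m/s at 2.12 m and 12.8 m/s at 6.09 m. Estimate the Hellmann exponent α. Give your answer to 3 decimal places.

α ≈ 0.310

Power law: V₂/V₁ = (z₂/z₁)^α ⇒ α = ln(V₂/V₁) / ln(z₂/z₁)
α = ln(12.8/9.23) / ln(6.09/2.12) = ln(1.3868) / ln(2.8726)
  = 0.32699 / 1.05523 = 0.30987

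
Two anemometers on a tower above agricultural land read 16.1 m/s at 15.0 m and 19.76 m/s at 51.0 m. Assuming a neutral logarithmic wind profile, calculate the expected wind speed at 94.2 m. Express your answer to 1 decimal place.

21.6 m/s

Log law: V ∝ ln(z/z₀). From the pair, with r = V₁/V₂ = 0.81478,
ln z₀ = (ln z₁ − r·ln z₂)/(1 − r) = (2.7081 − 0.81478×3.9318)/0.18522 = -2.6752 → z₀ = 0.06889 m
V₃ = V₁ · ln(z₃/z₀)/ln(z₁/z₀) = 16.1 × 7.2206/5.3833 = 21.5951 m/s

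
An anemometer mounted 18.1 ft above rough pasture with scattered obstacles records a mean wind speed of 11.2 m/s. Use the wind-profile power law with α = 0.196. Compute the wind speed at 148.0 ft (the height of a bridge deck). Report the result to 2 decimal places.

16.91 m/s

Power-law profile: V₂ = V₁ · (z₂/z₁)^α
V₂ = 11.2 × (148.0/18.1)^0.196 = 11.2 × (8.1768)^0.196
    = 11.2 × 1.5096 = 16.9077 m/s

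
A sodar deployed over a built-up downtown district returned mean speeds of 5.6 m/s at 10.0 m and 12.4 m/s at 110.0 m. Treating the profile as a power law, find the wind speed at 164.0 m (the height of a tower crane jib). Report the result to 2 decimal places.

First find α: α = ln(V₂/V₁)/ln(z₂/z₁) = ln(12.4/5.6)/ln(110.0/10.0) = 0.79493/2.39790 = 0.3315
Extrapolate from 110.0 m to 164.0 m: V₃ = 12.4 × (164.0/110.0)^0.3315 = 12.4 × 1.1416 = 14.1554 m/s

14.16 m/s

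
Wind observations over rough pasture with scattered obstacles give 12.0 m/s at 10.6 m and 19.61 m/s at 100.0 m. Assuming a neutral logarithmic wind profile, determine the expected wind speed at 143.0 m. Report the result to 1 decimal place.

20.8 m/s

Log law: V ∝ ln(z/z₀). From the pair, with r = V₁/V₂ = 0.61193,
ln z₀ = (ln z₁ − r·ln z₂)/(1 − r) = (2.3609 − 0.61193×4.6052)/0.38807 = -1.1781 → z₀ = 0.3078 m
V₃ = V₁ · ln(z₃/z₀)/ln(z₁/z₀) = 12.0 × 6.1410/3.5390 = 20.8228 m/s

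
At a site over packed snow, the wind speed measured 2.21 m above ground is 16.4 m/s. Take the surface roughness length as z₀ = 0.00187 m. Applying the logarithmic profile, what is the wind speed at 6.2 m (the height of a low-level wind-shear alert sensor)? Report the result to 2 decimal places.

Log law: V(z) ∝ ln(z/z₀), so V₂/V₁ = ln(z₂/z₀) / ln(z₁/z₀).
ln(6.2/0.00187) = 8.1064, ln(2.21/0.00187) = 7.0748
V₂ = 16.4 × 8.1064/7.0748 = 16.4 × 1.1458 = 18.7912 m/s

18.79 m/s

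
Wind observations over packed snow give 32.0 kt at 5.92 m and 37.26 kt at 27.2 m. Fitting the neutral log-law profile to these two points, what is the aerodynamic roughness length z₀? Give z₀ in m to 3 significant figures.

Log law: V(z) ∝ ln(z/z₀). With r = V₁/V₂ = 32.0/37.26 = 0.85883,
r · ln(z₂/z₀) = ln(z₁/z₀) ⇒ ln z₀ = (ln z₁ − r·ln z₂)/(1 − r)
ln z₀ = (1.77834 − 0.85883×3.30322) / 0.14117 = -7.4985
z₀ = exp(-7.4985) = 0.0005539 m

z₀ ≈ 0.000554 m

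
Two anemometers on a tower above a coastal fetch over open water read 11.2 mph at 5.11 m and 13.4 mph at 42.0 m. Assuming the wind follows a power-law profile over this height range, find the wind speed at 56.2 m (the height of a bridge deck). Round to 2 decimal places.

First find α: α = ln(V₂/V₁)/ln(z₂/z₁) = ln(13.4/11.2)/ln(42.0/5.11) = 0.17934/2.10647 = 0.0851
Extrapolate from 42.0 m to 56.2 m: V₃ = 13.4 × (56.2/42.0)^0.0851 = 13.4 × 1.0251 = 13.7364 mph

13.74 mph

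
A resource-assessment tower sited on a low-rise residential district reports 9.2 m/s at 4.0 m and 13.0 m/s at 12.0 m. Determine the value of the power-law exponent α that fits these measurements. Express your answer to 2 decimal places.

Power law: V₂/V₁ = (z₂/z₁)^α ⇒ α = ln(V₂/V₁) / ln(z₂/z₁)
α = ln(13.0/9.2) / ln(12.0/4.0) = ln(1.4130) / ln(3.0000)
  = 0.34575 / 1.09861 = 0.31471

α ≈ 0.31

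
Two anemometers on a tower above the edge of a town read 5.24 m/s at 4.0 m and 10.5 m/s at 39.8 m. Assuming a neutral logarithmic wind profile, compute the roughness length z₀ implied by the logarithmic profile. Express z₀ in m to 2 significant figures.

Log law: V(z) ∝ ln(z/z₀). With r = V₁/V₂ = 5.24/10.5 = 0.49905,
r · ln(z₂/z₀) = ln(z₁/z₀) ⇒ ln z₀ = (ln z₁ − r·ln z₂)/(1 − r)
ln z₀ = (1.38629 − 0.49905×3.68387) / 0.50095 = -0.9025
z₀ = exp(-0.9025) = 0.4055 m

z₀ ≈ 0.41 m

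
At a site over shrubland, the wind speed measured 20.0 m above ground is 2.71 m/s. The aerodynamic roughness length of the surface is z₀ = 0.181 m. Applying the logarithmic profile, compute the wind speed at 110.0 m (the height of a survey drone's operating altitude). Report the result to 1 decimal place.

Log law: V(z) ∝ ln(z/z₀), so V₂/V₁ = ln(z₂/z₀) / ln(z₁/z₀).
ln(110.0/0.181) = 6.4097, ln(20.0/0.181) = 4.7050
V₂ = 2.71 × 6.4097/4.7050 = 2.71 × 1.3623 = 3.6919 m/s

3.7 m/s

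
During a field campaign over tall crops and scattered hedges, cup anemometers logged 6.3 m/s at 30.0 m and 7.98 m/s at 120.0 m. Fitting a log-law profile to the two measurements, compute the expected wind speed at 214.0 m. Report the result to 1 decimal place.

Log law: V ∝ ln(z/z₀). From the pair, with r = V₁/V₂ = 0.78947,
ln z₀ = (ln z₁ − r·ln z₂)/(1 − r) = (3.4012 − 0.78947×4.7875)/0.21053 = -1.7974 → z₀ = 0.1657 m
V₃ = V₁ · ln(z₃/z₀)/ln(z₁/z₀) = 6.3 × 7.1634/5.1986 = 8.6810 m/s

8.7 m/s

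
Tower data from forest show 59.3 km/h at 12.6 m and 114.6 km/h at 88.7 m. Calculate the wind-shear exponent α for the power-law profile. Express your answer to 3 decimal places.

α ≈ 0.338

Power law: V₂/V₁ = (z₂/z₁)^α ⇒ α = ln(V₂/V₁) / ln(z₂/z₁)
α = ln(114.6/59.3) / ln(88.7/12.6) = ln(1.9325) / ln(7.0397)
  = 0.65884 / 1.95156 = 0.33760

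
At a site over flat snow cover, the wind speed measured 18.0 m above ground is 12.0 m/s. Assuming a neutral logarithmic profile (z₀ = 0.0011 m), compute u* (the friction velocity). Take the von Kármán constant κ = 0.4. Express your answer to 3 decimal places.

Log law: V(z) = (u*/κ) · ln(z/z₀) ⇒ u* = κ · V / ln(z/z₀)
u* = 0.4 × 12.0 / ln(18.0/0.0011) = 0.4 × 12.0 / 9.7028
   = 4.8000 / 9.7028 = 0.4947 m/s

u* ≈ 0.495 m/s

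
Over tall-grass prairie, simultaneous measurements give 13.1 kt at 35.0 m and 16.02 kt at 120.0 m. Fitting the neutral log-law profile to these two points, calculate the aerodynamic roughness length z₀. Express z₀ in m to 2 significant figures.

Log law: V(z) ∝ ln(z/z₀). With r = V₁/V₂ = 13.1/16.02 = 0.81773,
r · ln(z₂/z₀) = ln(z₁/z₀) ⇒ ln z₀ = (ln z₁ − r·ln z₂)/(1 − r)
ln z₀ = (3.55535 − 0.81773×4.78749) / 0.18227 = -1.9724
z₀ = exp(-1.9724) = 0.1391 m

z₀ ≈ 0.14 m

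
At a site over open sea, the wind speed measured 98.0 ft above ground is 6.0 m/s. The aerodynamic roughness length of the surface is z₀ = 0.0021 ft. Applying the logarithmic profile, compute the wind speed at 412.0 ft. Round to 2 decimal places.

Log law: V(z) ∝ ln(z/z₀), so V₂/V₁ = ln(z₂/z₀) / ln(z₁/z₀).
ln(412.0/0.0021) = 12.1868, ln(98.0/0.0021) = 10.7508
V₂ = 6.0 × 12.1868/10.7508 = 6.0 × 1.1336 = 6.8015 m/s

6.80 m/s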